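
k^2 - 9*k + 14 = (k - 7)*(k - 2)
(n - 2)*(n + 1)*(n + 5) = n^3 + 4*n^2 - 7*n - 10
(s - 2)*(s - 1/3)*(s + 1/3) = s^3 - 2*s^2 - s/9 + 2/9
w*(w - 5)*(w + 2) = w^3 - 3*w^2 - 10*w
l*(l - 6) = l^2 - 6*l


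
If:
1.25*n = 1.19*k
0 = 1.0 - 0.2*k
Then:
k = 5.00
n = 4.76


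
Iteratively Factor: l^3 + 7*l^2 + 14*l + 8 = (l + 2)*(l^2 + 5*l + 4) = (l + 1)*(l + 2)*(l + 4)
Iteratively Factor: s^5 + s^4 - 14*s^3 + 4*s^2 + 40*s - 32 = (s + 4)*(s^4 - 3*s^3 - 2*s^2 + 12*s - 8) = (s - 1)*(s + 4)*(s^3 - 2*s^2 - 4*s + 8) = (s - 2)*(s - 1)*(s + 4)*(s^2 - 4) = (s - 2)^2*(s - 1)*(s + 4)*(s + 2)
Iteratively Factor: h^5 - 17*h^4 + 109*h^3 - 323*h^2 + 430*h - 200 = (h - 4)*(h^4 - 13*h^3 + 57*h^2 - 95*h + 50) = (h - 5)*(h - 4)*(h^3 - 8*h^2 + 17*h - 10) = (h - 5)^2*(h - 4)*(h^2 - 3*h + 2) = (h - 5)^2*(h - 4)*(h - 2)*(h - 1)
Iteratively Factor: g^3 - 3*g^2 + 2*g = (g - 1)*(g^2 - 2*g) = (g - 2)*(g - 1)*(g)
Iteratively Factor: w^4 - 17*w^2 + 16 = (w - 1)*(w^3 + w^2 - 16*w - 16) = (w - 4)*(w - 1)*(w^2 + 5*w + 4) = (w - 4)*(w - 1)*(w + 1)*(w + 4)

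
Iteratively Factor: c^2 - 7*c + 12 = (c - 4)*(c - 3)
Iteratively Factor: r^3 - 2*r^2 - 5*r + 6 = (r + 2)*(r^2 - 4*r + 3) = (r - 3)*(r + 2)*(r - 1)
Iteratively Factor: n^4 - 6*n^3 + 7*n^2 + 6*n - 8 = (n - 1)*(n^3 - 5*n^2 + 2*n + 8) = (n - 2)*(n - 1)*(n^2 - 3*n - 4) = (n - 2)*(n - 1)*(n + 1)*(n - 4)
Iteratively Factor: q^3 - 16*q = (q)*(q^2 - 16) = q*(q + 4)*(q - 4)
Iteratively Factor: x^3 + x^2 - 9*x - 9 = (x - 3)*(x^2 + 4*x + 3) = (x - 3)*(x + 3)*(x + 1)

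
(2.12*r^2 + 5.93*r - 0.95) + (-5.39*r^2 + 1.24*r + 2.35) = -3.27*r^2 + 7.17*r + 1.4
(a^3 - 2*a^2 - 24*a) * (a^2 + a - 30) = a^5 - a^4 - 56*a^3 + 36*a^2 + 720*a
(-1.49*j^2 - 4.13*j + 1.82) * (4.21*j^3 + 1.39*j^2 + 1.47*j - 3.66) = -6.2729*j^5 - 19.4584*j^4 - 0.268799999999999*j^3 + 1.9121*j^2 + 17.7912*j - 6.6612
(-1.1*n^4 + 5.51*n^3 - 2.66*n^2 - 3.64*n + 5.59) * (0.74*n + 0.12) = -0.814*n^5 + 3.9454*n^4 - 1.3072*n^3 - 3.0128*n^2 + 3.6998*n + 0.6708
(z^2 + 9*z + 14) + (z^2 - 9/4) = 2*z^2 + 9*z + 47/4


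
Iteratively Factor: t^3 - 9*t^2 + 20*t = (t - 5)*(t^2 - 4*t) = t*(t - 5)*(t - 4)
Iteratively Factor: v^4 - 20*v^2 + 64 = (v + 4)*(v^3 - 4*v^2 - 4*v + 16) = (v + 2)*(v + 4)*(v^2 - 6*v + 8) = (v - 4)*(v + 2)*(v + 4)*(v - 2)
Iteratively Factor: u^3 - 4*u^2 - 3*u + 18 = (u + 2)*(u^2 - 6*u + 9) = (u - 3)*(u + 2)*(u - 3)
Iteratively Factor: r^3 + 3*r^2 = (r + 3)*(r^2) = r*(r + 3)*(r)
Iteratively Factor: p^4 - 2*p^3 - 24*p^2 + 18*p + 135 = (p - 5)*(p^3 + 3*p^2 - 9*p - 27) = (p - 5)*(p + 3)*(p^2 - 9) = (p - 5)*(p - 3)*(p + 3)*(p + 3)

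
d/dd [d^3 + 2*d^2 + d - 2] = 3*d^2 + 4*d + 1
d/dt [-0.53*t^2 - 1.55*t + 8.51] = -1.06*t - 1.55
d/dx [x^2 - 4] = 2*x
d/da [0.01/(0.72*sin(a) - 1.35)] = -0.0072*cos(a)/(0.72*sin(a) - 1.35)^2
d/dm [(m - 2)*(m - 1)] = 2*m - 3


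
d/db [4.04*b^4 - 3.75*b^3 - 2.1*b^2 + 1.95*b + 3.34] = 16.16*b^3 - 11.25*b^2 - 4.2*b + 1.95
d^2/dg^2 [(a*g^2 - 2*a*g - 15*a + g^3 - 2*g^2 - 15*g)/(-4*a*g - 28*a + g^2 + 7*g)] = 2*((-4*a + 2*g + 7)^2*(-a*g^2 + 2*a*g + 15*a - g^3 + 2*g^2 + 15*g) + (-a - 3*g + 2)*(4*a*g + 28*a - g^2 - 7*g)^2 + (4*a*g + 28*a - g^2 - 7*g)*(-a*g^2 + 2*a*g + 15*a - g^3 + 2*g^2 + 15*g + (-4*a + 2*g + 7)*(-2*a*g + 2*a - 3*g^2 + 4*g + 15)))/(4*a*g + 28*a - g^2 - 7*g)^3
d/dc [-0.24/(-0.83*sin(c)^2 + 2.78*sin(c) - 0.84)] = (0.6672 - 0.3984*sin(c))*cos(c)/(0.83*sin(c)^2 - 2.78*sin(c) + 0.84)^2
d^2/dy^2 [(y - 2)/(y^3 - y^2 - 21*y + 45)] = 2*(3*y^3 + 3*y^2 + 29*y - 3)/(y^7 + 3*y^6 - 51*y^5 - 73*y^4 + 1011*y^3 - 135*y^2 - 7425*y + 10125)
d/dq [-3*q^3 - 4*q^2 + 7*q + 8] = -9*q^2 - 8*q + 7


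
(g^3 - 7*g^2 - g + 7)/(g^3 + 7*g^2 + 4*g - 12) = (g^2 - 6*g - 7)/(g^2 + 8*g + 12)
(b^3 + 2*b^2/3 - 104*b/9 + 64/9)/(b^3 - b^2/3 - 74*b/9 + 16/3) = (b + 4)/(b + 3)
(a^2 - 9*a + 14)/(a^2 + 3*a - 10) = (a - 7)/(a + 5)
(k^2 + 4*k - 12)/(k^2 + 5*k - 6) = (k - 2)/(k - 1)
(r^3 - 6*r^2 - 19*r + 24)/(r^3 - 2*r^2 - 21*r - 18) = (r^2 - 9*r + 8)/(r^2 - 5*r - 6)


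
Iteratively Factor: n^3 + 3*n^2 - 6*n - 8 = (n + 1)*(n^2 + 2*n - 8) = (n - 2)*(n + 1)*(n + 4)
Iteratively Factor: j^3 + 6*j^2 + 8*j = (j + 4)*(j^2 + 2*j) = (j + 2)*(j + 4)*(j)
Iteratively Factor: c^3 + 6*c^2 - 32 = (c + 4)*(c^2 + 2*c - 8) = (c + 4)^2*(c - 2)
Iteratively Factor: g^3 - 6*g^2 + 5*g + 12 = (g + 1)*(g^2 - 7*g + 12) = (g - 4)*(g + 1)*(g - 3)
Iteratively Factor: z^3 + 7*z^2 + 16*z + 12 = (z + 3)*(z^2 + 4*z + 4) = (z + 2)*(z + 3)*(z + 2)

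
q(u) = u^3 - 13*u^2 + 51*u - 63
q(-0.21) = -74.29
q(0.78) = -30.65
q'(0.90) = 30.03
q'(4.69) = -4.95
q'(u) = 3*u^2 - 26*u + 51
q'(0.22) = 45.43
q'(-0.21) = 56.59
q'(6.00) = 3.00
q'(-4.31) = 218.79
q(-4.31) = -604.36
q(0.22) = -52.40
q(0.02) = -61.99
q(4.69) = -6.60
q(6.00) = -9.00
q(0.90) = -26.90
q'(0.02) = 50.48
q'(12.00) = 171.00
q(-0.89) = -119.39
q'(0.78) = 32.55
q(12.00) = 405.00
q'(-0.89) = 76.52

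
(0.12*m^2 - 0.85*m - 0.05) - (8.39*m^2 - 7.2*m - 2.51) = -8.27*m^2 + 6.35*m + 2.46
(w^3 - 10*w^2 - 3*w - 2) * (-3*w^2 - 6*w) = -3*w^5 + 24*w^4 + 69*w^3 + 24*w^2 + 12*w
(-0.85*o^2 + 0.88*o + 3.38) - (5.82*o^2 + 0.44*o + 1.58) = -6.67*o^2 + 0.44*o + 1.8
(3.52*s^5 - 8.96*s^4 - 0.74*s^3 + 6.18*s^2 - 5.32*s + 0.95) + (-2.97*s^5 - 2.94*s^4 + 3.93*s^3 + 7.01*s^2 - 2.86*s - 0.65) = 0.55*s^5 - 11.9*s^4 + 3.19*s^3 + 13.19*s^2 - 8.18*s + 0.3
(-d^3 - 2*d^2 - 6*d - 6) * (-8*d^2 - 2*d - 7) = 8*d^5 + 18*d^4 + 59*d^3 + 74*d^2 + 54*d + 42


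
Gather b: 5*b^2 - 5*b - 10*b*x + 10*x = 5*b^2 + b*(-10*x - 5) + 10*x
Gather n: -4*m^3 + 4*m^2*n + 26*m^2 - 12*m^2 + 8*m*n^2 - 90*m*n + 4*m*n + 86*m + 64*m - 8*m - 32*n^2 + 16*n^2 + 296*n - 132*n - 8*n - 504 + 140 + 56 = -4*m^3 + 14*m^2 + 142*m + n^2*(8*m - 16) + n*(4*m^2 - 86*m + 156) - 308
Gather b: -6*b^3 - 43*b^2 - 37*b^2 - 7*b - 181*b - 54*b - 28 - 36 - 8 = -6*b^3 - 80*b^2 - 242*b - 72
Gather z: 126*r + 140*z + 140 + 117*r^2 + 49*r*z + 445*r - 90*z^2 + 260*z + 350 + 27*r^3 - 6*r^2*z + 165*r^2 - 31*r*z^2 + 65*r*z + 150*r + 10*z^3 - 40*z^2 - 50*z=27*r^3 + 282*r^2 + 721*r + 10*z^3 + z^2*(-31*r - 130) + z*(-6*r^2 + 114*r + 350) + 490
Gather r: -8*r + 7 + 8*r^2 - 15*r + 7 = 8*r^2 - 23*r + 14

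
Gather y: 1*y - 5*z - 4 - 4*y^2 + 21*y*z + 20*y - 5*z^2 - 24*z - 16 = -4*y^2 + y*(21*z + 21) - 5*z^2 - 29*z - 20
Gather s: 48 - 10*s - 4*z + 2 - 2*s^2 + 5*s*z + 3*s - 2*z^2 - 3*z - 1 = -2*s^2 + s*(5*z - 7) - 2*z^2 - 7*z + 49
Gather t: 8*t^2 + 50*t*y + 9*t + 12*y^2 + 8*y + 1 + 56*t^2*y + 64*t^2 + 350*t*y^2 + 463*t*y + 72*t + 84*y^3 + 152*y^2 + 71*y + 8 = t^2*(56*y + 72) + t*(350*y^2 + 513*y + 81) + 84*y^3 + 164*y^2 + 79*y + 9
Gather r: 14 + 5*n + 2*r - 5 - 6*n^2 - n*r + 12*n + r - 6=-6*n^2 + 17*n + r*(3 - n) + 3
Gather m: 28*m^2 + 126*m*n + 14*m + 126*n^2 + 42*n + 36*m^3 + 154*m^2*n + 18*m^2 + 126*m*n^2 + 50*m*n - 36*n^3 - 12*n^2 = 36*m^3 + m^2*(154*n + 46) + m*(126*n^2 + 176*n + 14) - 36*n^3 + 114*n^2 + 42*n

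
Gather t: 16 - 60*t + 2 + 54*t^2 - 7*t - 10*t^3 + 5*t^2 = -10*t^3 + 59*t^2 - 67*t + 18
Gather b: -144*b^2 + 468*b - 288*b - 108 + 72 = -144*b^2 + 180*b - 36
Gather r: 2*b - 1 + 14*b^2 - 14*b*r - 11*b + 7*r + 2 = 14*b^2 - 9*b + r*(7 - 14*b) + 1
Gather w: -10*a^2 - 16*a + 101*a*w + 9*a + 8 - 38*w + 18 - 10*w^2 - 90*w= -10*a^2 - 7*a - 10*w^2 + w*(101*a - 128) + 26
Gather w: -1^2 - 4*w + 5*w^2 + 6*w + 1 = 5*w^2 + 2*w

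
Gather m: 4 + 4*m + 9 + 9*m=13*m + 13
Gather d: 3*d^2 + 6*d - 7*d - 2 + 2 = 3*d^2 - d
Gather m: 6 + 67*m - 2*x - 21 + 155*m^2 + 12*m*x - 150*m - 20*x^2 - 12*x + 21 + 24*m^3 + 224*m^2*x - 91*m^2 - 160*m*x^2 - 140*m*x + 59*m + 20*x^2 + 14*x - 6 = 24*m^3 + m^2*(224*x + 64) + m*(-160*x^2 - 128*x - 24)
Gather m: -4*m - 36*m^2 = -36*m^2 - 4*m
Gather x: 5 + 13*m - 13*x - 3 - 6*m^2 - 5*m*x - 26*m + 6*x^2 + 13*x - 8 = -6*m^2 - 5*m*x - 13*m + 6*x^2 - 6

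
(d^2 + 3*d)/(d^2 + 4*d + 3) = d/(d + 1)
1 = 1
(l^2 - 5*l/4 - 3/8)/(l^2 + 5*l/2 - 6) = (l + 1/4)/(l + 4)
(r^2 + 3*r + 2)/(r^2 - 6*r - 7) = (r + 2)/(r - 7)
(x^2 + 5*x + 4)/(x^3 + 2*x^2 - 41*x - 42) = (x + 4)/(x^2 + x - 42)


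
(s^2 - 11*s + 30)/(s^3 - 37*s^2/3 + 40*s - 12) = 3*(s - 5)/(3*s^2 - 19*s + 6)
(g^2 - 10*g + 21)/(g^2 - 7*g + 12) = (g - 7)/(g - 4)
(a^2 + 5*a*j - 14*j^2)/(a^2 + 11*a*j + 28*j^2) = (a - 2*j)/(a + 4*j)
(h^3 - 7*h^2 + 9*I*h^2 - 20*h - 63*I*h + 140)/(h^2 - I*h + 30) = (h^2 + h*(-7 + 4*I) - 28*I)/(h - 6*I)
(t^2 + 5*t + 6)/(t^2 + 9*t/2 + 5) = 2*(t + 3)/(2*t + 5)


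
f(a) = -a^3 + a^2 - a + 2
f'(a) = -3*a^2 + 2*a - 1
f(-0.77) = 3.82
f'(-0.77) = -4.32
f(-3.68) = 69.06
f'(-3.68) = -48.99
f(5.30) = -124.09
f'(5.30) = -74.67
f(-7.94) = 573.55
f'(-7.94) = -206.01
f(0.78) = 1.35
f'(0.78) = -1.27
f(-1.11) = 5.71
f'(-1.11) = -6.92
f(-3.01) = 41.34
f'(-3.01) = -34.20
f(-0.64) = 3.31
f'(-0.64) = -3.51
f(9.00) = -655.00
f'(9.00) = -226.00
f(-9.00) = 821.00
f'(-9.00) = -262.00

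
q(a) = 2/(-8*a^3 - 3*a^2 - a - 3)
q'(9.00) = 0.00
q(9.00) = 0.00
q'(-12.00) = 0.00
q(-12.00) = 0.00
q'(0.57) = 0.67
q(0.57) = -0.33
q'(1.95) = 0.04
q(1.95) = -0.03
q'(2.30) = 0.02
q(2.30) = -0.02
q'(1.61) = 0.07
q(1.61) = -0.04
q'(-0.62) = 4.92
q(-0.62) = -1.23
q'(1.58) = 0.07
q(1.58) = -0.05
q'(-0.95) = 7.68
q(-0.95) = 0.95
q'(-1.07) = 2.24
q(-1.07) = 0.45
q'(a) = 2*(24*a^2 + 6*a + 1)/(-8*a^3 - 3*a^2 - a - 3)^2 = 2*(24*a^2 + 6*a + 1)/(8*a^3 + 3*a^2 + a + 3)^2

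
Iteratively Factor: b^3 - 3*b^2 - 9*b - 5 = (b + 1)*(b^2 - 4*b - 5) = (b + 1)^2*(b - 5)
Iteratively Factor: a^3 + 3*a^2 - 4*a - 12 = (a + 3)*(a^2 - 4) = (a - 2)*(a + 3)*(a + 2)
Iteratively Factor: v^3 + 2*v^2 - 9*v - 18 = (v - 3)*(v^2 + 5*v + 6) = (v - 3)*(v + 3)*(v + 2)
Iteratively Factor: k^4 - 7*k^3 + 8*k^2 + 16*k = (k + 1)*(k^3 - 8*k^2 + 16*k) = (k - 4)*(k + 1)*(k^2 - 4*k) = (k - 4)^2*(k + 1)*(k)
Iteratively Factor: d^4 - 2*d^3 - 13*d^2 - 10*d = (d - 5)*(d^3 + 3*d^2 + 2*d) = (d - 5)*(d + 2)*(d^2 + d) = d*(d - 5)*(d + 2)*(d + 1)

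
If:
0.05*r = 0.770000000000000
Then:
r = 15.40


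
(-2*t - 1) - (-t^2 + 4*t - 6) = t^2 - 6*t + 5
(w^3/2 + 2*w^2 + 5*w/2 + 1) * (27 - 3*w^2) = -3*w^5/2 - 6*w^4 + 6*w^3 + 51*w^2 + 135*w/2 + 27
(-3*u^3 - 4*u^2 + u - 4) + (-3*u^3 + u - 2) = -6*u^3 - 4*u^2 + 2*u - 6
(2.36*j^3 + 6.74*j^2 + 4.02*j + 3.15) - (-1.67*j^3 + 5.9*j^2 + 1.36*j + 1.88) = 4.03*j^3 + 0.84*j^2 + 2.66*j + 1.27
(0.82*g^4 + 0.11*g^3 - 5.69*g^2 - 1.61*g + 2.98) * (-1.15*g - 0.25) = -0.943*g^5 - 0.3315*g^4 + 6.516*g^3 + 3.274*g^2 - 3.0245*g - 0.745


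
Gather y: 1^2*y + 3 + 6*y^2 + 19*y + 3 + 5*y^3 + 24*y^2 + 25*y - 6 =5*y^3 + 30*y^2 + 45*y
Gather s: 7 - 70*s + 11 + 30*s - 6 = 12 - 40*s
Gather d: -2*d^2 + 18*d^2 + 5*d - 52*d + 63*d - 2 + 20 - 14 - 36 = 16*d^2 + 16*d - 32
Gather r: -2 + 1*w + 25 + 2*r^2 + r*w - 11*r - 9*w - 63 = 2*r^2 + r*(w - 11) - 8*w - 40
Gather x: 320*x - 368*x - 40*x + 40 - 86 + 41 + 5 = -88*x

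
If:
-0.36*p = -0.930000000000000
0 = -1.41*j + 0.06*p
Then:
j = 0.11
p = 2.58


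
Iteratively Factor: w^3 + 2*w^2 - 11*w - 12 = (w + 1)*(w^2 + w - 12) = (w - 3)*(w + 1)*(w + 4)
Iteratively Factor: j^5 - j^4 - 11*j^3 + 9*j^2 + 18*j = (j + 1)*(j^4 - 2*j^3 - 9*j^2 + 18*j) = (j - 3)*(j + 1)*(j^3 + j^2 - 6*j) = j*(j - 3)*(j + 1)*(j^2 + j - 6) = j*(j - 3)*(j + 1)*(j + 3)*(j - 2)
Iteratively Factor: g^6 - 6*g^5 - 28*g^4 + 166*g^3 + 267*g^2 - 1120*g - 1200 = (g - 5)*(g^5 - g^4 - 33*g^3 + g^2 + 272*g + 240) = (g - 5)*(g + 4)*(g^4 - 5*g^3 - 13*g^2 + 53*g + 60) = (g - 5)*(g + 1)*(g + 4)*(g^3 - 6*g^2 - 7*g + 60) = (g - 5)*(g + 1)*(g + 3)*(g + 4)*(g^2 - 9*g + 20) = (g - 5)*(g - 4)*(g + 1)*(g + 3)*(g + 4)*(g - 5)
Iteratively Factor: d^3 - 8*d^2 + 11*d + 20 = (d - 4)*(d^2 - 4*d - 5) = (d - 5)*(d - 4)*(d + 1)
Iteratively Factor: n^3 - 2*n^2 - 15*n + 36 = (n + 4)*(n^2 - 6*n + 9) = (n - 3)*(n + 4)*(n - 3)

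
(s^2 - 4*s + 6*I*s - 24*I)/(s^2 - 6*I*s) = (s^2 - 4*s + 6*I*s - 24*I)/(s*(s - 6*I))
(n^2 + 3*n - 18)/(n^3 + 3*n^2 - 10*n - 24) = (n + 6)/(n^2 + 6*n + 8)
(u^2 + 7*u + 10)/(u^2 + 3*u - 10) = (u + 2)/(u - 2)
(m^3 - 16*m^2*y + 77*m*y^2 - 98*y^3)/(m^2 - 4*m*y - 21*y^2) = (m^2 - 9*m*y + 14*y^2)/(m + 3*y)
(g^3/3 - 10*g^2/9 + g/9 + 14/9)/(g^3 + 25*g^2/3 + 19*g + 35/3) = (3*g^2 - 13*g + 14)/(3*(3*g^2 + 22*g + 35))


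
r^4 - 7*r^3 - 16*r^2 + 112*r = r*(r - 7)*(r - 4)*(r + 4)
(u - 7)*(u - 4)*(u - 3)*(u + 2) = u^4 - 12*u^3 + 33*u^2 + 38*u - 168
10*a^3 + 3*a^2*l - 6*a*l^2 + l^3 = (-5*a + l)*(-2*a + l)*(a + l)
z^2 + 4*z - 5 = (z - 1)*(z + 5)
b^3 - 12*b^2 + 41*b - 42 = (b - 7)*(b - 3)*(b - 2)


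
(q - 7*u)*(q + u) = q^2 - 6*q*u - 7*u^2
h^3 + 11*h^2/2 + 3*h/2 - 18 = (h - 3/2)*(h + 3)*(h + 4)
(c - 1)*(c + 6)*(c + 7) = c^3 + 12*c^2 + 29*c - 42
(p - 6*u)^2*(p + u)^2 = p^4 - 10*p^3*u + 13*p^2*u^2 + 60*p*u^3 + 36*u^4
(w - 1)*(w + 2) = w^2 + w - 2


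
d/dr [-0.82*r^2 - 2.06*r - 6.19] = -1.64*r - 2.06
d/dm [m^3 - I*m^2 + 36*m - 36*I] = 3*m^2 - 2*I*m + 36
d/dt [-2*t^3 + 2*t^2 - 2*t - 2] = -6*t^2 + 4*t - 2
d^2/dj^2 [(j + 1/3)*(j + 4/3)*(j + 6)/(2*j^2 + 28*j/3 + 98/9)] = 81*(1 - 9*j)/(81*j^4 + 756*j^3 + 2646*j^2 + 4116*j + 2401)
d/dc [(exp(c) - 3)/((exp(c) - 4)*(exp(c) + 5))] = (-exp(2*c) + 6*exp(c) - 17)*exp(c)/(exp(4*c) + 2*exp(3*c) - 39*exp(2*c) - 40*exp(c) + 400)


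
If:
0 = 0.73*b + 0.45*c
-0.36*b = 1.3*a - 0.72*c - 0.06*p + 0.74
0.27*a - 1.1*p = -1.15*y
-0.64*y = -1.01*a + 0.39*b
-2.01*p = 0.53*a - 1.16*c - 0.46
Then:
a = 0.19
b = -0.62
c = 1.00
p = 0.76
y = 0.68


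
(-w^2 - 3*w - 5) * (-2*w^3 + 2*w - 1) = 2*w^5 + 6*w^4 + 8*w^3 - 5*w^2 - 7*w + 5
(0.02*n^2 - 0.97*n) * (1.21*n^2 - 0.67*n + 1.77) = 0.0242*n^4 - 1.1871*n^3 + 0.6853*n^2 - 1.7169*n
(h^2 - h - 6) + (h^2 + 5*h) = 2*h^2 + 4*h - 6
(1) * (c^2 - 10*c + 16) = c^2 - 10*c + 16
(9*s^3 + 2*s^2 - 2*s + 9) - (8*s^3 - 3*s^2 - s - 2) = s^3 + 5*s^2 - s + 11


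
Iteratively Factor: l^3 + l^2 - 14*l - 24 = (l + 3)*(l^2 - 2*l - 8) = (l + 2)*(l + 3)*(l - 4)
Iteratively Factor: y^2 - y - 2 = (y - 2)*(y + 1)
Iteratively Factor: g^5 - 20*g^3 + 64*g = (g + 4)*(g^4 - 4*g^3 - 4*g^2 + 16*g) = (g + 2)*(g + 4)*(g^3 - 6*g^2 + 8*g) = (g - 2)*(g + 2)*(g + 4)*(g^2 - 4*g) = (g - 4)*(g - 2)*(g + 2)*(g + 4)*(g)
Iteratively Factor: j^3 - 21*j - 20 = (j + 1)*(j^2 - j - 20) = (j - 5)*(j + 1)*(j + 4)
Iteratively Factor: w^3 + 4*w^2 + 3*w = (w)*(w^2 + 4*w + 3) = w*(w + 3)*(w + 1)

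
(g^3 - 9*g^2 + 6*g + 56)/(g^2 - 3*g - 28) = (g^2 - 2*g - 8)/(g + 4)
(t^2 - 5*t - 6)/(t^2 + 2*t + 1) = (t - 6)/(t + 1)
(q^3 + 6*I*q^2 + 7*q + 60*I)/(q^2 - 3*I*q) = q + 9*I - 20/q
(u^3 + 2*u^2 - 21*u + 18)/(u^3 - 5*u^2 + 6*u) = (u^2 + 5*u - 6)/(u*(u - 2))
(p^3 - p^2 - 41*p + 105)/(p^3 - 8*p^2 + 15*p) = (p + 7)/p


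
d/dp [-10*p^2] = -20*p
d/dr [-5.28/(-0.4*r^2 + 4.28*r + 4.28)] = (22.5984 - 4.224*r)/(-0.4*r^2 + 4.28*r + 4.28)^2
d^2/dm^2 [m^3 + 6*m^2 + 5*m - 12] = 6*m + 12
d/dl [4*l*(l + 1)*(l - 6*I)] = 12*l^2 + l*(8 - 48*I) - 24*I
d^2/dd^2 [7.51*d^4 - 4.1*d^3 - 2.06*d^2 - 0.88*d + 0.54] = 90.12*d^2 - 24.6*d - 4.12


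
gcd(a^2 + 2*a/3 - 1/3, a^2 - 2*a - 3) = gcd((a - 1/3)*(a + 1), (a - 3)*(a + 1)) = a + 1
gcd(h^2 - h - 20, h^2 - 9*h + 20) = h - 5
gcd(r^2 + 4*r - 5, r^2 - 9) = 1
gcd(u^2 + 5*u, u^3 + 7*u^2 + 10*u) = u^2 + 5*u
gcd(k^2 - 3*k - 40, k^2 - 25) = k + 5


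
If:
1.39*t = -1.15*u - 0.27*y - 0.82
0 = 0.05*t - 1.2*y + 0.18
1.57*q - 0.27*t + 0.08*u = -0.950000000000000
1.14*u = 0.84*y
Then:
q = -0.73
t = -0.69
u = 0.09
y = 0.12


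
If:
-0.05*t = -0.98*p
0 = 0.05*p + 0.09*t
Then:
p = 0.00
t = 0.00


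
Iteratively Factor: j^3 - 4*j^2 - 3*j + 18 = (j - 3)*(j^2 - j - 6) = (j - 3)^2*(j + 2)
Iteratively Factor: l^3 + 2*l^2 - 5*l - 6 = (l - 2)*(l^2 + 4*l + 3) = (l - 2)*(l + 3)*(l + 1)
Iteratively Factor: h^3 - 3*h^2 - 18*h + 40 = (h - 2)*(h^2 - h - 20) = (h - 5)*(h - 2)*(h + 4)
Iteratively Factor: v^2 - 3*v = (v)*(v - 3)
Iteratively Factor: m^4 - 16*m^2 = (m)*(m^3 - 16*m) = m*(m - 4)*(m^2 + 4*m) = m*(m - 4)*(m + 4)*(m)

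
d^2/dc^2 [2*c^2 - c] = 4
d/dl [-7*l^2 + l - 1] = 1 - 14*l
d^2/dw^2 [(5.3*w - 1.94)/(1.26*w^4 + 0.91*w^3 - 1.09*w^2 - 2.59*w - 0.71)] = (100.97136*w^7 + 35.6328*w^6 - 84.07266*w^5 + 100.91466*w^4 + 188.51716*w^3 + 33.870504*w^2 - 64.991508*w - 42.517036)/(2.000376*w^12 + 4.334148*w^11 - 2.061234*w^10 - 19.080845*w^9 - 19.416621*w^8 + 13.267296*w^7 + 43.562546*w^6 + 27.209154*w^5 - 12.520248*w^4 - 28.024192*w^3 - 15.93666*w^2 - 3.916857*w - 0.357911)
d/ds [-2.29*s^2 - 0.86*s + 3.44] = -4.58*s - 0.86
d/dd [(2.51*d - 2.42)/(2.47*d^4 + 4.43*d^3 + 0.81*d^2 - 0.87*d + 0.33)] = (-18.5991*d^4 + 1.67100000000001*d^3 + 30.1287*d^2 + 3.9204*d - 1.2771)/(6.1009*d^8 + 21.8842*d^7 + 23.6263*d^6 + 2.8788*d^5 - 5.4219*d^4 + 1.5144*d^3 + 1.2915*d^2 - 0.5742*d + 0.1089)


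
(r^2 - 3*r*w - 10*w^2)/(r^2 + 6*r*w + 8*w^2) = (r - 5*w)/(r + 4*w)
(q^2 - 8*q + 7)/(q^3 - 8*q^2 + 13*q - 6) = (q - 7)/(q^2 - 7*q + 6)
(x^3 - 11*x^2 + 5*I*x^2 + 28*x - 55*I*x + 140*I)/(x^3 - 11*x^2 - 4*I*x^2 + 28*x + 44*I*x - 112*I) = (x + 5*I)/(x - 4*I)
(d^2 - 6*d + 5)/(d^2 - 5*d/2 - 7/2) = 2*(-d^2 + 6*d - 5)/(-2*d^2 + 5*d + 7)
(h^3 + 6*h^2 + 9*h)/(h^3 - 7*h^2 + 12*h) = (h^2 + 6*h + 9)/(h^2 - 7*h + 12)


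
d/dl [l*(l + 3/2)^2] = 3*l^2 + 6*l + 9/4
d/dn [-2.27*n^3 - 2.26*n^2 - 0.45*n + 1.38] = -6.81*n^2 - 4.52*n - 0.45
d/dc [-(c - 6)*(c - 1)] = 7 - 2*c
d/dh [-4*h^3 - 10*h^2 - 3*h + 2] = -12*h^2 - 20*h - 3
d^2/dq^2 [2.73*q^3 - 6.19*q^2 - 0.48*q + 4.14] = 16.38*q - 12.38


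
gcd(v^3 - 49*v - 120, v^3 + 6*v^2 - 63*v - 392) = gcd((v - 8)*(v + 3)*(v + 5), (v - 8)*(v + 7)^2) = v - 8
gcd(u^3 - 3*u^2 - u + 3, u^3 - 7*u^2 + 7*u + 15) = u^2 - 2*u - 3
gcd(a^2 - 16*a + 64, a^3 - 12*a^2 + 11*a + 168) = a - 8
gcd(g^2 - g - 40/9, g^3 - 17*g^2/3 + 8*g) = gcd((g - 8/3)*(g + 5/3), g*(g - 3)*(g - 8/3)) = g - 8/3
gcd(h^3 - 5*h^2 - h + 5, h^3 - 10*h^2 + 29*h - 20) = h^2 - 6*h + 5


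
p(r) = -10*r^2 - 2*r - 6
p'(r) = -20*r - 2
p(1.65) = -36.52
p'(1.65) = -35.00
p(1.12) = -20.78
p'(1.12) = -24.40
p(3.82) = -159.56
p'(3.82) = -78.40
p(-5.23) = -269.07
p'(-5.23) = 102.60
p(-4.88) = -234.38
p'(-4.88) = 95.60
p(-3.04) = -92.34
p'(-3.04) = 58.80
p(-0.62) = -8.60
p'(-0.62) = 10.40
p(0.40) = -8.40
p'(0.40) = -10.00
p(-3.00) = -90.00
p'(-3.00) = 58.00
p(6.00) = -378.00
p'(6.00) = -122.00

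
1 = 1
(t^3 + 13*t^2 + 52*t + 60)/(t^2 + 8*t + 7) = (t^3 + 13*t^2 + 52*t + 60)/(t^2 + 8*t + 7)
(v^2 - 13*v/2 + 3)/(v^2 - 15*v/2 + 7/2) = (v - 6)/(v - 7)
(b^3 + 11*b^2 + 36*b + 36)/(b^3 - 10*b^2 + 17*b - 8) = (b^3 + 11*b^2 + 36*b + 36)/(b^3 - 10*b^2 + 17*b - 8)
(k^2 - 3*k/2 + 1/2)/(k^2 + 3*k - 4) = (k - 1/2)/(k + 4)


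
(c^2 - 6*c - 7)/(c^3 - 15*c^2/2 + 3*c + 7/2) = 2*(c + 1)/(2*c^2 - c - 1)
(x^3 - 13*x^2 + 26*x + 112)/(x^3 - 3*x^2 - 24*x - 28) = (x - 8)/(x + 2)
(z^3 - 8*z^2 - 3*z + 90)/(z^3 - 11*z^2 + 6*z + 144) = (z - 5)/(z - 8)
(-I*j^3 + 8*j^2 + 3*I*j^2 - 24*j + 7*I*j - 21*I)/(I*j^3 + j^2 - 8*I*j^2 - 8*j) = (-j^3 + j^2*(3 - 8*I) + j*(7 + 24*I) - 21)/(j*(j^2 - j*(8 + I) + 8*I))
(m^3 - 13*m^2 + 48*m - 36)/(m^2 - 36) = (m^2 - 7*m + 6)/(m + 6)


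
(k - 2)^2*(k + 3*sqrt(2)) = k^3 - 4*k^2 + 3*sqrt(2)*k^2 - 12*sqrt(2)*k + 4*k + 12*sqrt(2)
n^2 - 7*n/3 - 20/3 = (n - 4)*(n + 5/3)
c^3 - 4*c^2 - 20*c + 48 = (c - 6)*(c - 2)*(c + 4)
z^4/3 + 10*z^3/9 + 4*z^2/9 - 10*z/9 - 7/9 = (z/3 + 1/3)*(z - 1)*(z + 1)*(z + 7/3)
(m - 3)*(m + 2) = m^2 - m - 6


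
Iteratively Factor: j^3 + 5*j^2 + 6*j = (j + 2)*(j^2 + 3*j) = j*(j + 2)*(j + 3)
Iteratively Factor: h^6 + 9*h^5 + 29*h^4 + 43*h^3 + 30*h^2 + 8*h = (h + 1)*(h^5 + 8*h^4 + 21*h^3 + 22*h^2 + 8*h) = (h + 1)*(h + 4)*(h^4 + 4*h^3 + 5*h^2 + 2*h) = (h + 1)^2*(h + 4)*(h^3 + 3*h^2 + 2*h) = (h + 1)^3*(h + 4)*(h^2 + 2*h) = (h + 1)^3*(h + 2)*(h + 4)*(h)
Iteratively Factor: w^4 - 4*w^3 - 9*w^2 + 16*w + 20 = (w + 1)*(w^3 - 5*w^2 - 4*w + 20) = (w - 5)*(w + 1)*(w^2 - 4) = (w - 5)*(w + 1)*(w + 2)*(w - 2)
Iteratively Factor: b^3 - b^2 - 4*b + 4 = (b + 2)*(b^2 - 3*b + 2) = (b - 1)*(b + 2)*(b - 2)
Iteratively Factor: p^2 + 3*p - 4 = (p + 4)*(p - 1)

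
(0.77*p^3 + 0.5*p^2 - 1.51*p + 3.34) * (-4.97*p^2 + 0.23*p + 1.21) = -3.8269*p^5 - 2.3079*p^4 + 8.5514*p^3 - 16.3421*p^2 - 1.0589*p + 4.0414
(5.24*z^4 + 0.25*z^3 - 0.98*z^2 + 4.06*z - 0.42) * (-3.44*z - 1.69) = -18.0256*z^5 - 9.7156*z^4 + 2.9487*z^3 - 12.3102*z^2 - 5.4166*z + 0.7098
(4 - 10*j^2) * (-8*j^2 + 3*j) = 80*j^4 - 30*j^3 - 32*j^2 + 12*j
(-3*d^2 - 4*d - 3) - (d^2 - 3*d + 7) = -4*d^2 - d - 10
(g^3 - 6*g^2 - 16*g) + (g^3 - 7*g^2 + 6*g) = 2*g^3 - 13*g^2 - 10*g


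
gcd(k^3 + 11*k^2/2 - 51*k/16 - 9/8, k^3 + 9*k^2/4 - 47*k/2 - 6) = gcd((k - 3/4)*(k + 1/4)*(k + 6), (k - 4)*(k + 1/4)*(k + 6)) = k^2 + 25*k/4 + 3/2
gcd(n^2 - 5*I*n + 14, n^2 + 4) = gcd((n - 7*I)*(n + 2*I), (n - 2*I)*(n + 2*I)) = n + 2*I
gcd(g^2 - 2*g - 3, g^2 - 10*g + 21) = g - 3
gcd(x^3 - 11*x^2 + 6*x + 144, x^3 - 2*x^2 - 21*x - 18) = x^2 - 3*x - 18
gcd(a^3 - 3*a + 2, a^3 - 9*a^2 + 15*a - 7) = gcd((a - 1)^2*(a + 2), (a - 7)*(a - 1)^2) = a^2 - 2*a + 1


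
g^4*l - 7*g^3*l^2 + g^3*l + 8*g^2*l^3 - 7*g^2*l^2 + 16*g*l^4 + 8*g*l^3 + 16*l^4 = (g - 4*l)^2*(g + l)*(g*l + l)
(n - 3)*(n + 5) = n^2 + 2*n - 15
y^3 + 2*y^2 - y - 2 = (y - 1)*(y + 1)*(y + 2)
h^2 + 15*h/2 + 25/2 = (h + 5/2)*(h + 5)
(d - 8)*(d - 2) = d^2 - 10*d + 16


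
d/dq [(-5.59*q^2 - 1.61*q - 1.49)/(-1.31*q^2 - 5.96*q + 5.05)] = (31.2073*q^2 - 60.3628*q - 17.0109)/(1.7161*q^4 + 15.6152*q^3 + 22.2906*q^2 - 60.196*q + 25.5025)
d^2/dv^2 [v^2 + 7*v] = 2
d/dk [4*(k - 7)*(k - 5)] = 8*k - 48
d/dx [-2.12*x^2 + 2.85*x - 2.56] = 2.85 - 4.24*x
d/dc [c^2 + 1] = 2*c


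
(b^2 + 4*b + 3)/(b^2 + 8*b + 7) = (b + 3)/(b + 7)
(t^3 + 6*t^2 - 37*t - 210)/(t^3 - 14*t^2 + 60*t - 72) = (t^2 + 12*t + 35)/(t^2 - 8*t + 12)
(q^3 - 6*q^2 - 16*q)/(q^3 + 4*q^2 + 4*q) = (q - 8)/(q + 2)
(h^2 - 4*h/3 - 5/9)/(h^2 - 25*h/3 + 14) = (9*h^2 - 12*h - 5)/(3*(3*h^2 - 25*h + 42))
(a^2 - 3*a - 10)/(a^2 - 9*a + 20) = (a + 2)/(a - 4)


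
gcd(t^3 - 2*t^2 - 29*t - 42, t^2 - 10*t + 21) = t - 7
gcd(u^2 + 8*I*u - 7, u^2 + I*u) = u + I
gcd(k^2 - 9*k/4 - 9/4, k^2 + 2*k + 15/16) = k + 3/4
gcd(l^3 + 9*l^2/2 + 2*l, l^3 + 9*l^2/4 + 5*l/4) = l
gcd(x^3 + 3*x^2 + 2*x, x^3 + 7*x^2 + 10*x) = x^2 + 2*x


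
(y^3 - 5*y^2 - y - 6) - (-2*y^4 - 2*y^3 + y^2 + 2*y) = 2*y^4 + 3*y^3 - 6*y^2 - 3*y - 6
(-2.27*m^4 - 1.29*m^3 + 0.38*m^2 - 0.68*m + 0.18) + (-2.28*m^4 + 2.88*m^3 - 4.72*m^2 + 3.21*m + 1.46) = -4.55*m^4 + 1.59*m^3 - 4.34*m^2 + 2.53*m + 1.64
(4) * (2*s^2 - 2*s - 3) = 8*s^2 - 8*s - 12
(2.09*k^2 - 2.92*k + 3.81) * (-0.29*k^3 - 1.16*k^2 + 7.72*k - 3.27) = -0.6061*k^5 - 1.5776*k^4 + 18.4171*k^3 - 33.7963*k^2 + 38.9616*k - 12.4587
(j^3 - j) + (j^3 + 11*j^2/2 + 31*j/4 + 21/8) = 2*j^3 + 11*j^2/2 + 27*j/4 + 21/8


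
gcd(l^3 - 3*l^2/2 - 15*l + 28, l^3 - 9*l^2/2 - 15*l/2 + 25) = l - 2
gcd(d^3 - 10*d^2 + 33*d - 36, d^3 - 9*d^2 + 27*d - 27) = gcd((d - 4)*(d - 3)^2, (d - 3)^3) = d^2 - 6*d + 9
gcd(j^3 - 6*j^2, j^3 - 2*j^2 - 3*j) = j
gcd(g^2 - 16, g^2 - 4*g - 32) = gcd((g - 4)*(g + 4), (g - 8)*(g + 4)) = g + 4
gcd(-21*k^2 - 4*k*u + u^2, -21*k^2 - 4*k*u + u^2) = -21*k^2 - 4*k*u + u^2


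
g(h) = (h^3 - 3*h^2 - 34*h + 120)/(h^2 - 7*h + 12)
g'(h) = (7 - 2*h)*(h^3 - 3*h^2 - 34*h + 120)/(h^2 - 7*h + 12)^2 + (3*h^2 - 6*h - 34)/(h^2 - 7*h + 12)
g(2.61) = 52.76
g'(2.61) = 119.34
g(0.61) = 12.14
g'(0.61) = 4.15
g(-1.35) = 6.79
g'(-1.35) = 1.95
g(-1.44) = 6.61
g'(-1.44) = 1.91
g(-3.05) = 3.93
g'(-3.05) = 1.49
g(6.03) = 4.09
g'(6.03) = 2.96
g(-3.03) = 3.96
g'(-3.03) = 1.50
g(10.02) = 11.46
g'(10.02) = 1.37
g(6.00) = 4.00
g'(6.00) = 3.00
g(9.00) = 10.00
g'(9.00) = 1.50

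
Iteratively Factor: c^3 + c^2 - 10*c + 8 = (c - 2)*(c^2 + 3*c - 4) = (c - 2)*(c - 1)*(c + 4)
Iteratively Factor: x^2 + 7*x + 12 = (x + 4)*(x + 3)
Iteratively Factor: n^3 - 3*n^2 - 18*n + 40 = (n - 2)*(n^2 - n - 20) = (n - 5)*(n - 2)*(n + 4)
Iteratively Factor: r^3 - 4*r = (r + 2)*(r^2 - 2*r) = r*(r + 2)*(r - 2)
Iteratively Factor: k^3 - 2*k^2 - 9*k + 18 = (k - 2)*(k^2 - 9) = (k - 2)*(k + 3)*(k - 3)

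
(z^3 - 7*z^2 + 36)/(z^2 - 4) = (z^2 - 9*z + 18)/(z - 2)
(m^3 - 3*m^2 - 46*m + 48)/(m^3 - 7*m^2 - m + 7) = (m^2 - 2*m - 48)/(m^2 - 6*m - 7)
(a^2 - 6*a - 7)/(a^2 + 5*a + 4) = (a - 7)/(a + 4)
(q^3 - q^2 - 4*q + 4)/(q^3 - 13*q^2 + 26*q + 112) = (q^2 - 3*q + 2)/(q^2 - 15*q + 56)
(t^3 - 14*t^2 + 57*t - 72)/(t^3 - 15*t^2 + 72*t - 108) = (t^2 - 11*t + 24)/(t^2 - 12*t + 36)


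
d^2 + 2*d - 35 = (d - 5)*(d + 7)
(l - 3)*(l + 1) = l^2 - 2*l - 3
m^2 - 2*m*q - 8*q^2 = (m - 4*q)*(m + 2*q)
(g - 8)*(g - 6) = g^2 - 14*g + 48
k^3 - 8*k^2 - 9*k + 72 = (k - 8)*(k - 3)*(k + 3)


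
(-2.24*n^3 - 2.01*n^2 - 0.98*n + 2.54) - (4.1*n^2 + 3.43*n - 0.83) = -2.24*n^3 - 6.11*n^2 - 4.41*n + 3.37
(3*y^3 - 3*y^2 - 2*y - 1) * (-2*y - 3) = -6*y^4 - 3*y^3 + 13*y^2 + 8*y + 3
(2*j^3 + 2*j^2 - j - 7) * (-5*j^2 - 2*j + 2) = -10*j^5 - 14*j^4 + 5*j^3 + 41*j^2 + 12*j - 14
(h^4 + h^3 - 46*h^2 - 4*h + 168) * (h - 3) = h^5 - 2*h^4 - 49*h^3 + 134*h^2 + 180*h - 504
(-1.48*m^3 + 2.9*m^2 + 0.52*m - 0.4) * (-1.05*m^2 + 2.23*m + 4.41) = 1.554*m^5 - 6.3454*m^4 - 0.6058*m^3 + 14.3686*m^2 + 1.4012*m - 1.764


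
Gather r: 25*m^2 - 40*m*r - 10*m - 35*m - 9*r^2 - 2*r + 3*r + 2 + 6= 25*m^2 - 45*m - 9*r^2 + r*(1 - 40*m) + 8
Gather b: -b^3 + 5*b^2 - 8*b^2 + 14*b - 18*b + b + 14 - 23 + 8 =-b^3 - 3*b^2 - 3*b - 1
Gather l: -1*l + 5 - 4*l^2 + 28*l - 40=-4*l^2 + 27*l - 35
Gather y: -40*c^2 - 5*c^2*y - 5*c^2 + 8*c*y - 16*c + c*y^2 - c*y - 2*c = -45*c^2 + c*y^2 - 18*c + y*(-5*c^2 + 7*c)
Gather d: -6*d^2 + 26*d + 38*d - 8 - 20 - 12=-6*d^2 + 64*d - 40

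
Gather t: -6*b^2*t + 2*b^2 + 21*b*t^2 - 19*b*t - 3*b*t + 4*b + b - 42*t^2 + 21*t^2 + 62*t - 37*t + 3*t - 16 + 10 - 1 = 2*b^2 + 5*b + t^2*(21*b - 21) + t*(-6*b^2 - 22*b + 28) - 7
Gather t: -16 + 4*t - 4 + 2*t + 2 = 6*t - 18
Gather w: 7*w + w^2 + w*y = w^2 + w*(y + 7)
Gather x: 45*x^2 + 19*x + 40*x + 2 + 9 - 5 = 45*x^2 + 59*x + 6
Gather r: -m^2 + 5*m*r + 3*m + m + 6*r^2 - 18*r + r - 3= -m^2 + 4*m + 6*r^2 + r*(5*m - 17) - 3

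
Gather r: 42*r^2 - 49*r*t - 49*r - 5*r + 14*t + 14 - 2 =42*r^2 + r*(-49*t - 54) + 14*t + 12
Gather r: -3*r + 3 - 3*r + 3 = 6 - 6*r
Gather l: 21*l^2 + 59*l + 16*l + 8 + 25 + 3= 21*l^2 + 75*l + 36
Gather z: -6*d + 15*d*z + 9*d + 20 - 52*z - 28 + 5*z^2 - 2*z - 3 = 3*d + 5*z^2 + z*(15*d - 54) - 11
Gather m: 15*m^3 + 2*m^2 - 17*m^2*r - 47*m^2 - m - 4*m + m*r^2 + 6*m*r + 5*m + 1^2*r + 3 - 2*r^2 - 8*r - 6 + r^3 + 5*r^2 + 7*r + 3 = 15*m^3 + m^2*(-17*r - 45) + m*(r^2 + 6*r) + r^3 + 3*r^2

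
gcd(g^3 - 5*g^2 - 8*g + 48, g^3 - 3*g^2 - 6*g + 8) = g - 4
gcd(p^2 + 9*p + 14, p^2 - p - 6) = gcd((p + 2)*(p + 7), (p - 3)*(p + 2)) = p + 2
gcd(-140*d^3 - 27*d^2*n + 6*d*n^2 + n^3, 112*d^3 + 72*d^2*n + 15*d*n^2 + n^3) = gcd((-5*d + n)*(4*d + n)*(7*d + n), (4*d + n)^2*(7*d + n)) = 28*d^2 + 11*d*n + n^2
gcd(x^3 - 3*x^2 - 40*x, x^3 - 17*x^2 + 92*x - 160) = x - 8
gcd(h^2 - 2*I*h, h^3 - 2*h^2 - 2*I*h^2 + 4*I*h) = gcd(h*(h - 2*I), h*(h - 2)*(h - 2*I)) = h^2 - 2*I*h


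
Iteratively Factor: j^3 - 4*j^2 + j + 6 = (j + 1)*(j^2 - 5*j + 6) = (j - 3)*(j + 1)*(j - 2)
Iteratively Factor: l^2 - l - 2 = (l + 1)*(l - 2)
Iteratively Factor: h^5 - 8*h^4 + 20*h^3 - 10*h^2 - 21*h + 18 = (h - 2)*(h^4 - 6*h^3 + 8*h^2 + 6*h - 9) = (h - 2)*(h + 1)*(h^3 - 7*h^2 + 15*h - 9) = (h - 3)*(h - 2)*(h + 1)*(h^2 - 4*h + 3) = (h - 3)*(h - 2)*(h - 1)*(h + 1)*(h - 3)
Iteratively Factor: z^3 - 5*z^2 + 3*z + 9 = (z + 1)*(z^2 - 6*z + 9) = (z - 3)*(z + 1)*(z - 3)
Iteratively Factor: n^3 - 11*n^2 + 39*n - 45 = (n - 3)*(n^2 - 8*n + 15) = (n - 5)*(n - 3)*(n - 3)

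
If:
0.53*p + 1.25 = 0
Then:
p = -2.36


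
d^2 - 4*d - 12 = (d - 6)*(d + 2)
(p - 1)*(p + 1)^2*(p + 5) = p^4 + 6*p^3 + 4*p^2 - 6*p - 5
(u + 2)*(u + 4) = u^2 + 6*u + 8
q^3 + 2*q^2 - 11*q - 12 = (q - 3)*(q + 1)*(q + 4)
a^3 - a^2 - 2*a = a*(a - 2)*(a + 1)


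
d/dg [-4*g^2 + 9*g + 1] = 9 - 8*g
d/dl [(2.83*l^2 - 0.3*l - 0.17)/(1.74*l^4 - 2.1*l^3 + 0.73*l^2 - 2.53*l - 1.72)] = (-9.8484*l^5 + 7.509*l^4 - 0.0768000000000004*l^3 - 8.0119*l^2 - 9.487*l + 0.0859)/(3.0276*l^8 - 7.308*l^7 + 6.9504*l^6 - 11.8704*l^5 + 5.1733*l^4 + 3.5302*l^3 + 3.8897*l^2 + 8.7032*l + 2.9584)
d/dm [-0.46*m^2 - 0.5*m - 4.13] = -0.92*m - 0.5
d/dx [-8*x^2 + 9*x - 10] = 9 - 16*x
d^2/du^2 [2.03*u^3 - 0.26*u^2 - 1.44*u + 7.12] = 12.18*u - 0.52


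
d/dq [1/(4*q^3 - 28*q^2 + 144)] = q*(14 - 3*q)/(4*(q^3 - 7*q^2 + 36)^2)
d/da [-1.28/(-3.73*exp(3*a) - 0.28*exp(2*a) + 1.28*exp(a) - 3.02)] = (-14.3232*exp(2*a) - 0.7168*exp(a) + 1.6384)*exp(a)/(3.73*exp(3*a) + 0.28*exp(2*a) - 1.28*exp(a) + 3.02)^2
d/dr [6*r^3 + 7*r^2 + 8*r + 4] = 18*r^2 + 14*r + 8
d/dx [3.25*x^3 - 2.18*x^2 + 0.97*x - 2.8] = 9.75*x^2 - 4.36*x + 0.97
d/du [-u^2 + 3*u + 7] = 3 - 2*u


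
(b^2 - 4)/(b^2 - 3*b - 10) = (b - 2)/(b - 5)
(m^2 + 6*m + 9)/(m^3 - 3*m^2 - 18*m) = (m + 3)/(m*(m - 6))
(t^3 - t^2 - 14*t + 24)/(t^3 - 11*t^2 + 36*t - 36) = (t + 4)/(t - 6)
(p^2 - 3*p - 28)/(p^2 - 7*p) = (p + 4)/p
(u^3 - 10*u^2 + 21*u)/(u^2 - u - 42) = u*(u - 3)/(u + 6)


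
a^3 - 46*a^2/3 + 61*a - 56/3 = (a - 8)*(a - 7)*(a - 1/3)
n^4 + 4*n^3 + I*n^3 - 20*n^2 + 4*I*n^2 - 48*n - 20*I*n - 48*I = (n - 4)*(n + 2)*(n + 6)*(n + I)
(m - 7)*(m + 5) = m^2 - 2*m - 35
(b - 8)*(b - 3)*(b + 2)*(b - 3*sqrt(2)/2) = b^4 - 9*b^3 - 3*sqrt(2)*b^3/2 + 2*b^2 + 27*sqrt(2)*b^2/2 - 3*sqrt(2)*b + 48*b - 72*sqrt(2)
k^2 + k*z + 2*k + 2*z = (k + 2)*(k + z)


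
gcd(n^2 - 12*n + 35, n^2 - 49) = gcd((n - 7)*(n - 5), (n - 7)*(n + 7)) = n - 7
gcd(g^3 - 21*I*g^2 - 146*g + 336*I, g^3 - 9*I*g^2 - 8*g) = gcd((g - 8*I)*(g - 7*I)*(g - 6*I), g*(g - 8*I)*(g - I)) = g - 8*I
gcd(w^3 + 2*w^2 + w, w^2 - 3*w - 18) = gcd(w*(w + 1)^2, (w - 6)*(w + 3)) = 1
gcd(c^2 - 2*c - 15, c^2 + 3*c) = c + 3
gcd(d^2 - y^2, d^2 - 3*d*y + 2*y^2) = -d + y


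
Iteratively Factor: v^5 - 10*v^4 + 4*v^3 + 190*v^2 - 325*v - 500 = (v - 5)*(v^4 - 5*v^3 - 21*v^2 + 85*v + 100) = (v - 5)^2*(v^3 - 21*v - 20) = (v - 5)^3*(v^2 + 5*v + 4) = (v - 5)^3*(v + 1)*(v + 4)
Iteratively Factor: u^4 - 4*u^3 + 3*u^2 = (u)*(u^3 - 4*u^2 + 3*u) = u*(u - 3)*(u^2 - u) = u^2*(u - 3)*(u - 1)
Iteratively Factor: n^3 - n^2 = (n - 1)*(n^2) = n*(n - 1)*(n)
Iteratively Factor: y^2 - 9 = (y + 3)*(y - 3)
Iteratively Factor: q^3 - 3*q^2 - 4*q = (q)*(q^2 - 3*q - 4) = q*(q - 4)*(q + 1)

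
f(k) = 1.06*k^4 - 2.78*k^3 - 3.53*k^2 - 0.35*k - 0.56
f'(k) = 4.24*k^3 - 8.34*k^2 - 7.06*k - 0.35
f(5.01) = 227.31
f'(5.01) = 288.13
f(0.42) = -1.50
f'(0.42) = -4.47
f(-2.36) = 50.03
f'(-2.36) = -85.87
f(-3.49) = 233.10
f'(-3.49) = -257.53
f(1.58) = -14.28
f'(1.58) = -15.60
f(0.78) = -3.91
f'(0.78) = -8.92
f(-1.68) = 11.69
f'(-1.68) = -32.13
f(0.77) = -3.82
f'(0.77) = -8.80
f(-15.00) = 62255.44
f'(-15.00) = -16080.95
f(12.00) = 16663.24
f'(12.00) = 6040.69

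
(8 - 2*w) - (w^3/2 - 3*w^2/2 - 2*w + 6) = -w^3/2 + 3*w^2/2 + 2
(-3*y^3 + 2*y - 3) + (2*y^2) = -3*y^3 + 2*y^2 + 2*y - 3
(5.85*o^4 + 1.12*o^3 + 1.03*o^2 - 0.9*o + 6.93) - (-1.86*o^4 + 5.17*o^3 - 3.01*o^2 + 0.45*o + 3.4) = 7.71*o^4 - 4.05*o^3 + 4.04*o^2 - 1.35*o + 3.53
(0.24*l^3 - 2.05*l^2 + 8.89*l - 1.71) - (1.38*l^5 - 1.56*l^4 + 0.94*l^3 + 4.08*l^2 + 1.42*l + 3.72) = -1.38*l^5 + 1.56*l^4 - 0.7*l^3 - 6.13*l^2 + 7.47*l - 5.43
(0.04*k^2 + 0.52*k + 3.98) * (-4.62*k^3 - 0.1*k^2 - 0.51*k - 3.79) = -0.1848*k^5 - 2.4064*k^4 - 18.46*k^3 - 0.8148*k^2 - 4.0006*k - 15.0842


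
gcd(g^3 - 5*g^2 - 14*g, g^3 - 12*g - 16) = g + 2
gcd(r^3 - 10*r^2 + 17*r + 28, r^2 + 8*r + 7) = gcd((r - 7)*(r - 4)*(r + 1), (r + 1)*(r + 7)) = r + 1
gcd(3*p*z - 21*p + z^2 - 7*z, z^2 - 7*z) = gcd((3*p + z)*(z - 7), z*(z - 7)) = z - 7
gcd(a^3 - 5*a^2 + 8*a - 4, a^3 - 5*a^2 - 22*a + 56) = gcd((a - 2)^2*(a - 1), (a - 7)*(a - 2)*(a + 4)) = a - 2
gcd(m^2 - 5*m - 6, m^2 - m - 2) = m + 1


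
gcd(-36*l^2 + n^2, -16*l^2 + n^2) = 1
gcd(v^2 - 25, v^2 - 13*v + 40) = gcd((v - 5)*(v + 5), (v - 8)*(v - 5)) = v - 5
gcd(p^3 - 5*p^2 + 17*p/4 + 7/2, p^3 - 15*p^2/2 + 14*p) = p - 7/2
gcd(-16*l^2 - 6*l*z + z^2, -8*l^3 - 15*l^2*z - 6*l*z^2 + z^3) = -8*l + z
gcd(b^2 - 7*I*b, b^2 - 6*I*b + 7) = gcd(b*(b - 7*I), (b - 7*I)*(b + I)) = b - 7*I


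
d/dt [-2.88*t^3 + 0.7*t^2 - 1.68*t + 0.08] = -8.64*t^2 + 1.4*t - 1.68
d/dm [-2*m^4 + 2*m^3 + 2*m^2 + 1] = 2*m*(-4*m^2 + 3*m + 2)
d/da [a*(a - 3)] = 2*a - 3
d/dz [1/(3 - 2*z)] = 2/(2*z - 3)^2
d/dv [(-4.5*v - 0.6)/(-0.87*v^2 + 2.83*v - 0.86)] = (-3.915*v^2 - 1.044*v + 5.568)/(0.7569*v^4 - 4.9242*v^3 + 9.5053*v^2 - 4.8676*v + 0.7396)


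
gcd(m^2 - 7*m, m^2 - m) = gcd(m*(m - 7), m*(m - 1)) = m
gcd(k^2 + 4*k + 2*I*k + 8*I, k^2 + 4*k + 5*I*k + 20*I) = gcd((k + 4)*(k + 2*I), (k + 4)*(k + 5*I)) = k + 4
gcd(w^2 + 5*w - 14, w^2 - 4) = w - 2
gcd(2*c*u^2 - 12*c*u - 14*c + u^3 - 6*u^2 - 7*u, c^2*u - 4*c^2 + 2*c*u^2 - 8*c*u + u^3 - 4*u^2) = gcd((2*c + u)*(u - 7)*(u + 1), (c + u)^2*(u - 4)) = 1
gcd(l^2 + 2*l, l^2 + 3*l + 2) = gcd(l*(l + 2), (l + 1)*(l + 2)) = l + 2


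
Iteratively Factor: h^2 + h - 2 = (h - 1)*(h + 2)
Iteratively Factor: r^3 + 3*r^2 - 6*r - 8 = (r + 4)*(r^2 - r - 2) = (r + 1)*(r + 4)*(r - 2)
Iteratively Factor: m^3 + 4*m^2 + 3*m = (m + 1)*(m^2 + 3*m) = m*(m + 1)*(m + 3)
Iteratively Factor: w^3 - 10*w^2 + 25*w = (w - 5)*(w^2 - 5*w) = (w - 5)^2*(w)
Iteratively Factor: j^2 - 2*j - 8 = (j + 2)*(j - 4)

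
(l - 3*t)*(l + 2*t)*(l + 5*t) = l^3 + 4*l^2*t - 11*l*t^2 - 30*t^3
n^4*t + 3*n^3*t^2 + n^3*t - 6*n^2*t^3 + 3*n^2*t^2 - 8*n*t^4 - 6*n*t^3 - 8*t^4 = (n - 2*t)*(n + t)*(n + 4*t)*(n*t + t)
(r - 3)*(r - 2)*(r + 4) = r^3 - r^2 - 14*r + 24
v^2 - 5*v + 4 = (v - 4)*(v - 1)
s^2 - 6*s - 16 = (s - 8)*(s + 2)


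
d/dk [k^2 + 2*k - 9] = 2*k + 2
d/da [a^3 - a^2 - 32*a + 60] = 3*a^2 - 2*a - 32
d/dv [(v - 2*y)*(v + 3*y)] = 2*v + y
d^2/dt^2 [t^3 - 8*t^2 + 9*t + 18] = 6*t - 16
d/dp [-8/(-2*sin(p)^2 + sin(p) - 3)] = 8*(1 - 4*sin(p))*cos(p)/(-sin(p) - cos(2*p) + 4)^2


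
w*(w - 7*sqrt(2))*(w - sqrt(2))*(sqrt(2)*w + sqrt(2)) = sqrt(2)*w^4 - 16*w^3 + sqrt(2)*w^3 - 16*w^2 + 14*sqrt(2)*w^2 + 14*sqrt(2)*w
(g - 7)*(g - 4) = g^2 - 11*g + 28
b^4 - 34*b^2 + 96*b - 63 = (b - 3)^2*(b - 1)*(b + 7)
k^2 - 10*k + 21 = (k - 7)*(k - 3)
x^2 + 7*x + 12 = (x + 3)*(x + 4)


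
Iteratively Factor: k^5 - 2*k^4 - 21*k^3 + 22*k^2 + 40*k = (k + 1)*(k^4 - 3*k^3 - 18*k^2 + 40*k) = k*(k + 1)*(k^3 - 3*k^2 - 18*k + 40) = k*(k - 2)*(k + 1)*(k^2 - k - 20) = k*(k - 5)*(k - 2)*(k + 1)*(k + 4)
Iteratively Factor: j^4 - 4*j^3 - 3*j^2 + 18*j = (j)*(j^3 - 4*j^2 - 3*j + 18) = j*(j - 3)*(j^2 - j - 6) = j*(j - 3)*(j + 2)*(j - 3)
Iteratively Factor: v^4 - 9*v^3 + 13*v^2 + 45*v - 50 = (v - 5)*(v^3 - 4*v^2 - 7*v + 10) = (v - 5)^2*(v^2 + v - 2) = (v - 5)^2*(v - 1)*(v + 2)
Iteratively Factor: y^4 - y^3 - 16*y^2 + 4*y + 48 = (y + 3)*(y^3 - 4*y^2 - 4*y + 16) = (y - 4)*(y + 3)*(y^2 - 4) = (y - 4)*(y - 2)*(y + 3)*(y + 2)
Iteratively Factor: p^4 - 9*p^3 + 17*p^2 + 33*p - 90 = (p - 5)*(p^3 - 4*p^2 - 3*p + 18) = (p - 5)*(p - 3)*(p^2 - p - 6) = (p - 5)*(p - 3)*(p + 2)*(p - 3)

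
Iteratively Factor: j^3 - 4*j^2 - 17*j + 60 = (j - 3)*(j^2 - j - 20) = (j - 5)*(j - 3)*(j + 4)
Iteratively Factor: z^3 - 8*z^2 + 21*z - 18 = (z - 2)*(z^2 - 6*z + 9) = (z - 3)*(z - 2)*(z - 3)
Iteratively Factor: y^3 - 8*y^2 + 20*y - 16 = (y - 2)*(y^2 - 6*y + 8) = (y - 2)^2*(y - 4)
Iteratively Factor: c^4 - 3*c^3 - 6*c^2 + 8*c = (c - 1)*(c^3 - 2*c^2 - 8*c) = (c - 1)*(c + 2)*(c^2 - 4*c) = c*(c - 1)*(c + 2)*(c - 4)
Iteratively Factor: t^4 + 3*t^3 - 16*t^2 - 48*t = (t + 3)*(t^3 - 16*t) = (t + 3)*(t + 4)*(t^2 - 4*t) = (t - 4)*(t + 3)*(t + 4)*(t)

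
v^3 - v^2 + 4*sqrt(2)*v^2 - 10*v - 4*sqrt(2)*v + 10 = (v - 1)*(v - sqrt(2))*(v + 5*sqrt(2))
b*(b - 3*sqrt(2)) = b^2 - 3*sqrt(2)*b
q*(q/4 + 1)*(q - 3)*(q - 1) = q^4/4 - 13*q^2/4 + 3*q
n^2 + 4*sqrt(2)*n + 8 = (n + 2*sqrt(2))^2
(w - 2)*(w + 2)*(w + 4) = w^3 + 4*w^2 - 4*w - 16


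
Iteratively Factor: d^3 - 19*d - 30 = (d + 2)*(d^2 - 2*d - 15) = (d + 2)*(d + 3)*(d - 5)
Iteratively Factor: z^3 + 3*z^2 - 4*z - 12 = (z + 2)*(z^2 + z - 6) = (z + 2)*(z + 3)*(z - 2)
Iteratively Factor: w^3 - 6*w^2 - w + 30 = (w - 5)*(w^2 - w - 6) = (w - 5)*(w + 2)*(w - 3)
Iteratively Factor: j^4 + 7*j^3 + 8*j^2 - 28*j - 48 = (j + 3)*(j^3 + 4*j^2 - 4*j - 16) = (j + 3)*(j + 4)*(j^2 - 4) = (j + 2)*(j + 3)*(j + 4)*(j - 2)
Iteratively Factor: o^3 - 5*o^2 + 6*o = (o - 2)*(o^2 - 3*o) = (o - 3)*(o - 2)*(o)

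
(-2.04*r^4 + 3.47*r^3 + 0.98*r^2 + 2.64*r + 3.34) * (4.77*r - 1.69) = -9.7308*r^5 + 19.9995*r^4 - 1.1897*r^3 + 10.9366*r^2 + 11.4702*r - 5.6446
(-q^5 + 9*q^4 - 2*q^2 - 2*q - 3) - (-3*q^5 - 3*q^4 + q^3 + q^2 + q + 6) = 2*q^5 + 12*q^4 - q^3 - 3*q^2 - 3*q - 9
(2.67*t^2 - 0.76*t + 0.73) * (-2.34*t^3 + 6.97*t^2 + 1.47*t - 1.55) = -6.2478*t^5 + 20.3883*t^4 - 3.0805*t^3 - 0.1676*t^2 + 2.2511*t - 1.1315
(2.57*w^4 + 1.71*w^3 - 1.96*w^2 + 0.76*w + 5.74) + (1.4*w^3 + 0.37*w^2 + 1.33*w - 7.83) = 2.57*w^4 + 3.11*w^3 - 1.59*w^2 + 2.09*w - 2.09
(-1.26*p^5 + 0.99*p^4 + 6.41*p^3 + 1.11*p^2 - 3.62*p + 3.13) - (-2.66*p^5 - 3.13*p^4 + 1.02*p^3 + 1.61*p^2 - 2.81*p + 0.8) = 1.4*p^5 + 4.12*p^4 + 5.39*p^3 - 0.5*p^2 - 0.81*p + 2.33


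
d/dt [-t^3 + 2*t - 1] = 2 - 3*t^2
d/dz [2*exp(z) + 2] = 2*exp(z)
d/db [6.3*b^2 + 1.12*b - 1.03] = 12.6*b + 1.12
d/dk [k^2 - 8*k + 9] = 2*k - 8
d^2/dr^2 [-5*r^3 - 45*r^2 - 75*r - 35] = -30*r - 90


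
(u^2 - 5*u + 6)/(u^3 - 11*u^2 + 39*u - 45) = (u - 2)/(u^2 - 8*u + 15)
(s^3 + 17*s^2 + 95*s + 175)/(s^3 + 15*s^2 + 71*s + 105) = (s + 5)/(s + 3)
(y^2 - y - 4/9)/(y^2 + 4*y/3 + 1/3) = (y - 4/3)/(y + 1)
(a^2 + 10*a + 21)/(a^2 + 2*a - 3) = (a + 7)/(a - 1)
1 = 1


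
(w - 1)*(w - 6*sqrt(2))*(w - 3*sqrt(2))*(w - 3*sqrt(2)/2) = w^4 - 21*sqrt(2)*w^3/2 - w^3 + 21*sqrt(2)*w^2/2 + 63*w^2 - 54*sqrt(2)*w - 63*w + 54*sqrt(2)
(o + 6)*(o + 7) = o^2 + 13*o + 42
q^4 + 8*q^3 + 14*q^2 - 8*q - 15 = (q - 1)*(q + 1)*(q + 3)*(q + 5)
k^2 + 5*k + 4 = (k + 1)*(k + 4)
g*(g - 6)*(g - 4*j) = g^3 - 4*g^2*j - 6*g^2 + 24*g*j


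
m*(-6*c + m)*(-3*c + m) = 18*c^2*m - 9*c*m^2 + m^3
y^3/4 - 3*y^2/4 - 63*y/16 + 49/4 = (y/4 + 1)*(y - 7/2)^2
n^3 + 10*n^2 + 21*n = n*(n + 3)*(n + 7)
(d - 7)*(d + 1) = d^2 - 6*d - 7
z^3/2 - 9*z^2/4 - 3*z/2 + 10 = (z/2 + 1)*(z - 4)*(z - 5/2)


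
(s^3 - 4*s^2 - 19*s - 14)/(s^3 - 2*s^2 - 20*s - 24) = (s^2 - 6*s - 7)/(s^2 - 4*s - 12)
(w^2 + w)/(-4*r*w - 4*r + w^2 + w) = -w/(4*r - w)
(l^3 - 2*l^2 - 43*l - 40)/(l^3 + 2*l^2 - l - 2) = (l^2 - 3*l - 40)/(l^2 + l - 2)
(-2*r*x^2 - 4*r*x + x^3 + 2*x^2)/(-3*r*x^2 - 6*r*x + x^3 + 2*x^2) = (-2*r + x)/(-3*r + x)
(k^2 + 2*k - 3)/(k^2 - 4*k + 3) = (k + 3)/(k - 3)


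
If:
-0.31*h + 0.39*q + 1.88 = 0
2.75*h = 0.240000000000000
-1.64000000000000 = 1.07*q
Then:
No Solution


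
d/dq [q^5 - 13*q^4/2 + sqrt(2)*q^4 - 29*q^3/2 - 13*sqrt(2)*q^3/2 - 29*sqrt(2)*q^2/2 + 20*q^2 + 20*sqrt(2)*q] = 5*q^4 - 26*q^3 + 4*sqrt(2)*q^3 - 87*q^2/2 - 39*sqrt(2)*q^2/2 - 29*sqrt(2)*q + 40*q + 20*sqrt(2)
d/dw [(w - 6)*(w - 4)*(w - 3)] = 3*w^2 - 26*w + 54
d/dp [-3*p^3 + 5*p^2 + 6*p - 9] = -9*p^2 + 10*p + 6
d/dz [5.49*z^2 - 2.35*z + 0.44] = 10.98*z - 2.35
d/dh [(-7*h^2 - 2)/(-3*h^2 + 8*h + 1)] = 2*(-28*h^2 - 13*h + 8)/(9*h^4 - 48*h^3 + 58*h^2 + 16*h + 1)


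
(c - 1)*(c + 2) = c^2 + c - 2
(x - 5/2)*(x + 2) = x^2 - x/2 - 5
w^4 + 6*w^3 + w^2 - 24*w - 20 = (w - 2)*(w + 1)*(w + 2)*(w + 5)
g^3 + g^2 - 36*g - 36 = (g - 6)*(g + 1)*(g + 6)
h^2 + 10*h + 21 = (h + 3)*(h + 7)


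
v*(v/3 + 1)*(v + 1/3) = v^3/3 + 10*v^2/9 + v/3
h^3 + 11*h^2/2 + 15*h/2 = h*(h + 5/2)*(h + 3)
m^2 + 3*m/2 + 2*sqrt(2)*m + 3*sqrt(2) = (m + 3/2)*(m + 2*sqrt(2))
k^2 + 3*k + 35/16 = (k + 5/4)*(k + 7/4)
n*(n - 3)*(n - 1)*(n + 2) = n^4 - 2*n^3 - 5*n^2 + 6*n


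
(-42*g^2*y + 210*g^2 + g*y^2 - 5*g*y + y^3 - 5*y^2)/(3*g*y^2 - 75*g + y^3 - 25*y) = (-42*g^2 + g*y + y^2)/(3*g*y + 15*g + y^2 + 5*y)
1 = 1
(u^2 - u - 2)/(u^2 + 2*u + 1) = (u - 2)/(u + 1)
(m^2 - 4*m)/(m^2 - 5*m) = (m - 4)/(m - 5)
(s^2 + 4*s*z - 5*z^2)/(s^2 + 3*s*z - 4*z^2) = (s + 5*z)/(s + 4*z)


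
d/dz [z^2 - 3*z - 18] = 2*z - 3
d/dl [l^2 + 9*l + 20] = 2*l + 9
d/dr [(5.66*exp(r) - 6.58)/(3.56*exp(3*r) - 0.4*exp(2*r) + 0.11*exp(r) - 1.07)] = (-40.2992*exp(3*r) + 72.5384*exp(2*r) - 5.264*exp(r) - 5.3324)*exp(r)/(12.6736*exp(6*r) - 2.848*exp(5*r) + 0.9432*exp(4*r) - 7.7064*exp(3*r) + 0.8681*exp(2*r) - 0.2354*exp(r) + 1.1449)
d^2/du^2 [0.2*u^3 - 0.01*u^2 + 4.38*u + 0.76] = 1.2*u - 0.02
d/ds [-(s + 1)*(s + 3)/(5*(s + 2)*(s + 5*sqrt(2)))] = ((s + 1)*(s + 2)*(s + 3) + (s + 1)*(s + 3)*(s + 5*sqrt(2)) - 2*(s + 2)^2*(s + 5*sqrt(2)))/(5*(s + 2)^2*(s + 5*sqrt(2))^2)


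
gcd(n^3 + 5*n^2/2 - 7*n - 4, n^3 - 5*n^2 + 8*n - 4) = n - 2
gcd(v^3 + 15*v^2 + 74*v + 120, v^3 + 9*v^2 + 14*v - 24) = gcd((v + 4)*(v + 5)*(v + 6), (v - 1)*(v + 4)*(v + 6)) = v^2 + 10*v + 24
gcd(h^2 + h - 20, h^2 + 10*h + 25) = h + 5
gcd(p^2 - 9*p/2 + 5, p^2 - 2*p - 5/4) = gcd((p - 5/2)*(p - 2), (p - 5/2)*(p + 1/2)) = p - 5/2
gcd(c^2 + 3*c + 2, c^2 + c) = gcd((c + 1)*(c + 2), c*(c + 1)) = c + 1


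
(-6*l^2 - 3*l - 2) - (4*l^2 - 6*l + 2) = -10*l^2 + 3*l - 4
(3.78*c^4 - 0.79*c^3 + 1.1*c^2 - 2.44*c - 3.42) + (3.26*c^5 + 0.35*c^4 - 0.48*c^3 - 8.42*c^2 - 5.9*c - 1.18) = 3.26*c^5 + 4.13*c^4 - 1.27*c^3 - 7.32*c^2 - 8.34*c - 4.6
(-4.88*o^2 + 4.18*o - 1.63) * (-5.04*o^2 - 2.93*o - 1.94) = 24.5952*o^4 - 6.7688*o^3 + 5.435*o^2 - 3.3333*o + 3.1622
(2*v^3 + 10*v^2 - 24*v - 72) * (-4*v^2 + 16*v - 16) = -8*v^5 - 8*v^4 + 224*v^3 - 256*v^2 - 768*v + 1152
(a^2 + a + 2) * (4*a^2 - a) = 4*a^4 + 3*a^3 + 7*a^2 - 2*a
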